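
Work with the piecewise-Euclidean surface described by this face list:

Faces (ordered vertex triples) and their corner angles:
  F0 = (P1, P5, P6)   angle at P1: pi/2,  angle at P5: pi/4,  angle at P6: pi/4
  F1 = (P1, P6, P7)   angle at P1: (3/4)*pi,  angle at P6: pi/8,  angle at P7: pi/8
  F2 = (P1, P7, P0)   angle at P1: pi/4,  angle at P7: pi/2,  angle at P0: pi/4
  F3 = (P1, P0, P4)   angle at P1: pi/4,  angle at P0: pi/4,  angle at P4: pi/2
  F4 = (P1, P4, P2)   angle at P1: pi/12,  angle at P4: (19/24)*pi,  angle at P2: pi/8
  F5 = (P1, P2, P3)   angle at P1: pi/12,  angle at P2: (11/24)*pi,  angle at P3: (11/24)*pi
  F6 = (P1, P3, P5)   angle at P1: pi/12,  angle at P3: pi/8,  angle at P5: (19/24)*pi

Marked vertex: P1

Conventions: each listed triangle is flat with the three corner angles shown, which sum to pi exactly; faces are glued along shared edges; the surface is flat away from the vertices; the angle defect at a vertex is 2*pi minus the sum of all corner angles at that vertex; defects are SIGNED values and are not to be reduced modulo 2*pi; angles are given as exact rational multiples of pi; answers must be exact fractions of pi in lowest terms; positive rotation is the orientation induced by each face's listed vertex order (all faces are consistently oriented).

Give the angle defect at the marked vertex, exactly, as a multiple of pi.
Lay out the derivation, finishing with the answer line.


Sum of corner angles at P1: 2*pi
defect = 2*pi - 2*pi

Answer: defect(P1) = 0


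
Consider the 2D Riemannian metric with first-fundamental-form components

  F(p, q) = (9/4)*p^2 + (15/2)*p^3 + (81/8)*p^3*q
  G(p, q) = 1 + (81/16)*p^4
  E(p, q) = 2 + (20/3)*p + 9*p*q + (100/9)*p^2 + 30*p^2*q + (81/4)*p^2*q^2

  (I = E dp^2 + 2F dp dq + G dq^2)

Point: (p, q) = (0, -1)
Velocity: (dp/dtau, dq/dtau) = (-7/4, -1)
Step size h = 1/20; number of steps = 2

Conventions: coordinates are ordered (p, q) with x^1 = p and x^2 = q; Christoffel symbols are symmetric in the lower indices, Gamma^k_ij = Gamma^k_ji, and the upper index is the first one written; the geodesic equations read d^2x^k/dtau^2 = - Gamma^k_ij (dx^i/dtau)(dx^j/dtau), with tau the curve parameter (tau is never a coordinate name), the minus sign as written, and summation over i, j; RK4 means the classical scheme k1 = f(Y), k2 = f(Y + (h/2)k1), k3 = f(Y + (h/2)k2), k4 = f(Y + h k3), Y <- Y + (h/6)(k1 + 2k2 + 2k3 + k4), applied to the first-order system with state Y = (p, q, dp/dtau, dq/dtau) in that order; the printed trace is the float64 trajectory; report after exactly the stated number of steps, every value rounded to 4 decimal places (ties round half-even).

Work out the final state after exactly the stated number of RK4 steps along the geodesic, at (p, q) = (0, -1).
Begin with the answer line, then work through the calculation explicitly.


Answer: p = -0.1637, q = -1.0999, dp/dtau = -1.5069, dq/dtau = -0.9953

f(Y) = (dp/dtau, dq/dtau, -Gamma^p_ij Y'^i Y'^j, -Gamma^q_ij Y'^i Y'^j) with the Gammas evaluated at the stage position; h = 0.050000; intermediate values shown to 6 dp
step 0: p = 0.0000, q = -1.0000, dp/dtau = -1.7500, dq/dtau = -1.0000
step 1:
  k1: at (p, q) = (0.000000, -1.000000), (dp/dtau, dq/dtau) = (-1.750000, -1.000000); Gamma_ppp = -0.583333, Gamma_ppq = 0.000000, Gamma_pqq = 0.000000, Gamma_qpp = 0.000000, Gamma_qpq = 0.000000, Gamma_qqq = 0.000000; k1 = (-1.750000, -1.000000, 1.786458, 0.000000)
  k2: at (p, q) = (-0.043750, -1.025000), (dp/dtau, dq/dtau) = (-1.705339, -1.000000); Gamma_ppp = -0.638631, Gamma_ppq = -0.098291, Gamma_pqq = 0.000000, Gamma_qpp = -0.002605, Gamma_qpq = -0.000401, Gamma_qqq = 0.000000; k2 = (-1.705339, -1.000000, 2.192491, 0.008942)
  k3: at (p, q) = (-0.042633, -1.025000), (dp/dtau, dq/dtau) = (-1.695188, -0.999776); Gamma_ppp = -0.638678, Gamma_ppq = -0.095789, Gamma_pqq = 0.000000, Gamma_qpp = -0.002477, Gamma_qpq = -0.000371, Gamma_qqq = 0.000000; k3 = (-1.695188, -0.999776, 2.160033, 0.008377)
  k4: at (p, q) = (-0.084759, -1.049989), (dp/dtau, dq/dtau) = (-1.641998, -0.999581); Gamma_ppp = -0.691425, Gamma_ppq = -0.189507, Gamma_pqq = 0.000000, Gamma_qpp = -0.009997, Gamma_qpq = -0.002740, Gamma_qqq = 0.000000; k4 = (-1.641998, -0.999581, 2.486272, 0.035949)
  Y <- Y + (h/6)(k1 + 2k2 + 2k3 + k4): p = -0.0849, q = -1.0500, dp/dtau = -1.6419, dq/dtau = -0.9994
step 2:
  k1: at (p, q) = (-0.084942, -1.049993), (dp/dtau, dq/dtau) = (-1.641852, -0.999412); Gamma_ppp = -0.691416, Gamma_ppq = -0.189911, Gamma_pqq = 0.000000, Gamma_qpp = -0.010038, Gamma_qpq = -0.002757, Gamma_qqq = 0.000000; k1 = (-1.641852, -0.999412, 2.487077, 0.036107)
  k2: at (p, q) = (-0.125988, -1.074978), (dp/dtau, dq/dtau) = (-1.579675, -0.998509); Gamma_ppp = -0.740461, Gamma_ppq = -0.279111, Gamma_pqq = 0.000000, Gamma_qpp = -0.022232, Gamma_qpq = -0.008380, Gamma_qqq = 0.000000; k2 = (-1.579675, -0.998509, 2.728221, 0.081914)
  k3: at (p, q) = (-0.124434, -1.074956), (dp/dtau, dq/dtau) = (-1.573646, -0.997364); Gamma_ppp = -0.740679, Gamma_ppq = -0.275768, Gamma_pqq = 0.000000, Gamma_qpp = -0.021736, Gamma_qpq = -0.008093, Gamma_qqq = 0.000000; k3 = (-1.573646, -0.997364, 2.699823, 0.079230)
  k4: at (p, q) = (-0.163624, -1.099861), (dp/dtau, dq/dtau) = (-1.506861, -0.995450); Gamma_ppp = -0.785184, Gamma_ppq = -0.357750, Gamma_pqq = 0.000000, Gamma_qpp = -0.037407, Gamma_qpq = -0.017044, Gamma_qqq = 0.000000; k4 = (-1.506861, -0.995450, 2.856116, 0.136070)
  Y <- Y + (h/6)(k1 + 2k2 + 2k3 + k4): p = -0.1637, q = -1.0999, dp/dtau = -1.5069, dq/dtau = -0.9953


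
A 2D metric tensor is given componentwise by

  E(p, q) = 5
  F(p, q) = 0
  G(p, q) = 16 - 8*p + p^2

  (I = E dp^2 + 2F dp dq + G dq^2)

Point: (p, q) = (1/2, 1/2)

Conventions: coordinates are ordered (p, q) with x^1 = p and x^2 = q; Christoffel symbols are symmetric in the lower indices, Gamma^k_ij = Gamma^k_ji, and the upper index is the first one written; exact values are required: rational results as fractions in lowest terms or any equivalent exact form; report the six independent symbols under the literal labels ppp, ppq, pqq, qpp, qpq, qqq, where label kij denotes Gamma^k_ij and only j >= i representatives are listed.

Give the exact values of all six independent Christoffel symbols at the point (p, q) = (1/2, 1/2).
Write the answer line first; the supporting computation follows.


Answer: Gamma_ppp = 0, Gamma_ppq = 0, Gamma_pqq = 7/10, Gamma_qpp = 0, Gamma_qpq = -2/7, Gamma_qqq = 0

E = 5, F = 0, G = 49/4 at the point
E_p = 0, E_q = 0, F_p = 0, F_q = 0, G_p = -7, G_q = 0
EG - F^2 = 245/4;  g^inv = (4/245) * [[49/4, 0], [0, 5]]
first-kind symbols [ij,l] = (1/2)(d_i g_jl + d_j g_il - d_l g_ij): [pp,p] = E_p/2 = 0, [pp,q] = F_p - E_q/2 = 0, [pq,p] = E_q/2 = 0, [pq,q] = G_p/2 = -7/2, [qq,p] = F_q - G_p/2 = 7/2, [qq,q] = G_q/2 = 0
Gamma^p_ij = (G*[ij,p] - F*[ij,q])/(EG - F^2), Gamma^q_ij = (E*[ij,q] - F*[ij,p])/(EG - F^2)


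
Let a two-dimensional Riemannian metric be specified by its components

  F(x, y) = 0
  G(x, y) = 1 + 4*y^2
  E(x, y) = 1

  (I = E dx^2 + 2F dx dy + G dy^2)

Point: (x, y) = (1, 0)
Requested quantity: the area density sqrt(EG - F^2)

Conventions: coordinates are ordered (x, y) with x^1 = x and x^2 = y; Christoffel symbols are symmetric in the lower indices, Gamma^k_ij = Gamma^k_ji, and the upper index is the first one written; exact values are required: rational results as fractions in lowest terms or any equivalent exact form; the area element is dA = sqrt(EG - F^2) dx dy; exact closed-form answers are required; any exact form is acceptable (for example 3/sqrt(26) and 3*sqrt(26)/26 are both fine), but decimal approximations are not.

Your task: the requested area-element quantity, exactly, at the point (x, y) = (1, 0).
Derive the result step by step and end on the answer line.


E = 1, F = 0, G = 1; EG - F^2 = 1

Answer: sqrt(EG - F^2) = 1


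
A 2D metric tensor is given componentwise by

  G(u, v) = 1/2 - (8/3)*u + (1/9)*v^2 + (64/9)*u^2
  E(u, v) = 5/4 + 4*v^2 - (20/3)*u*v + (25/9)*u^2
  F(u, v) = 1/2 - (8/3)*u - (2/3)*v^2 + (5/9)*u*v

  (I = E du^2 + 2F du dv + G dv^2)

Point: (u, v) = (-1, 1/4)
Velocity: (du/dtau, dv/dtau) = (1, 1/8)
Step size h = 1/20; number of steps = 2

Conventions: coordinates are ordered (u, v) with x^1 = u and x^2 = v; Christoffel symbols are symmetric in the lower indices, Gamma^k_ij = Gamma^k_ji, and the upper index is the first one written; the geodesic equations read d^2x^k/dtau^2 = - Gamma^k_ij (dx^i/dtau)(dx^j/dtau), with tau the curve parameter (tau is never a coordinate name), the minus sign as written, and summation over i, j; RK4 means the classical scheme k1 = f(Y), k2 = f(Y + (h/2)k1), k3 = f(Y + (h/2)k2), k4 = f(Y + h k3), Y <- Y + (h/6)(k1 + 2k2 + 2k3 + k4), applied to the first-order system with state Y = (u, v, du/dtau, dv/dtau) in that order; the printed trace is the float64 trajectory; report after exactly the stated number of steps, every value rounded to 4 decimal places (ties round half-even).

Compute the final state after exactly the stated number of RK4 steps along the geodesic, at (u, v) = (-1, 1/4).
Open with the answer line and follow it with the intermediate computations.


Answer: u = -0.9008, v = 0.2675, du/dtau = 0.9772, dv/dtau = 0.2317

f(Y) = (du/dtau, dv/dtau, -Gamma^u_ij Y'^i Y'^j, -Gamma^v_ij Y'^i Y'^j) with the Gammas evaluated at the stage position; h = 0.050000; intermediate values shown to 6 dp
step 0: u = -1.0000, v = 0.2500, du/dtau = 1.0000, dv/dtau = 0.1250
step 1:
  k1: at (u, v) = (-1.000000, 0.250000), (du/dtau, dv/dtau) = (1.000000, 0.125000); Gamma_uuu = -0.318866, Gamma_uuv = 1.336328, Gamma_uvv = 1.486474, Gamma_vuu = -0.574536, Gamma_vuv = -1.209062, Gamma_vvv = -0.428889; k1 = (1.000000, 0.125000, -0.038442, 0.883503)
  k2: at (u, v) = (-0.975000, 0.253125), (du/dtau, dv/dtau) = (0.999039, 0.147088); Gamma_uuu = -0.313111, Gamma_uuv = 1.361409, Gamma_uvv = 1.497398, Gamma_vuu = -0.595331, Gamma_vuv = -1.240709, Gamma_vvv = -0.440305; k2 = (0.999039, 0.147088, -0.119994, 0.968348)
  k3: at (u, v) = (-0.975024, 0.253677), (du/dtau, dv/dtau) = (0.997000, 0.149209); Gamma_uuu = -0.313128, Gamma_uuv = 1.360363, Gamma_uvv = 1.495708, Gamma_vuu = -0.595515, Gamma_vuv = -1.240304, Gamma_vvv = -0.439715; k3 = (0.997000, 0.149209, -0.126785, 0.970754)
  k4: at (u, v) = (-0.950150, 0.257460), (du/dtau, dv/dtau) = (0.993661, 0.173538); Gamma_uuu = -0.306781, Gamma_uuv = 1.384758, Gamma_uvv = 1.504318, Gamma_vuu = -0.617827, Gamma_vuv = -1.272770, Gamma_vvv = -0.450715; k4 = (0.993661, 0.173538, -0.219968, 1.062539)
  Y <- Y + (h/6)(k1 + 2k2 + 2k3 + k4): u = -0.9501, v = 0.2574, du/dtau = 0.9937, dv/dtau = 0.1735
step 2:
  k1: at (u, v) = (-0.950119, 0.257426), (du/dtau, dv/dtau) = (0.993734, 0.173535); Gamma_uuu = -0.306771, Gamma_uuv = 1.384864, Gamma_uvv = 1.504449, Gamma_vuu = -0.617841, Gamma_vuv = -1.272840, Gamma_vvv = -0.450772; k1 = (0.993734, 0.173535, -0.220001, 1.062694)
  k2: at (u, v) = (-0.925276, 0.261764), (du/dtau, dv/dtau) = (0.988234, 0.200103); Gamma_uuu = -0.299778, Gamma_uuv = 1.408819, Gamma_uvv = 1.511024, Gamma_vuu = -0.641837, Gamma_vuv = -1.306363, Gamma_vvv = -0.461475; k2 = (0.988234, 0.200103, -0.324921, 1.161961)
  k3: at (u, v) = (-0.925413, 0.262429), (du/dtau, dv/dtau) = (0.985611, 0.202584); Gamma_uuu = -0.299860, Gamma_uuv = 1.407333, Gamma_uvv = 1.508826, Gamma_vuu = -0.641965, Gamma_vuv = -1.305660, Gamma_vvv = -0.460640; k3 = (0.985611, 0.202584, -0.332633, 1.163928)
  k4: at (u, v) = (-0.900838, 0.267555), (du/dtau, dv/dtau) = (0.977102, 0.231732); Gamma_uuu = -0.292326, Gamma_uuv = 1.429904, Gamma_uvv = 1.512253, Gamma_vuu = -0.667640, Gamma_vuv = -1.339662, Gamma_vvv = -0.470517; k4 = (0.977102, 0.231732, -0.449649, 1.269349)
  Y <- Y + (h/6)(k1 + 2k2 + 2k3 + k4): u = -0.9008, v = 0.2675, du/dtau = 0.9772, dv/dtau = 0.2317


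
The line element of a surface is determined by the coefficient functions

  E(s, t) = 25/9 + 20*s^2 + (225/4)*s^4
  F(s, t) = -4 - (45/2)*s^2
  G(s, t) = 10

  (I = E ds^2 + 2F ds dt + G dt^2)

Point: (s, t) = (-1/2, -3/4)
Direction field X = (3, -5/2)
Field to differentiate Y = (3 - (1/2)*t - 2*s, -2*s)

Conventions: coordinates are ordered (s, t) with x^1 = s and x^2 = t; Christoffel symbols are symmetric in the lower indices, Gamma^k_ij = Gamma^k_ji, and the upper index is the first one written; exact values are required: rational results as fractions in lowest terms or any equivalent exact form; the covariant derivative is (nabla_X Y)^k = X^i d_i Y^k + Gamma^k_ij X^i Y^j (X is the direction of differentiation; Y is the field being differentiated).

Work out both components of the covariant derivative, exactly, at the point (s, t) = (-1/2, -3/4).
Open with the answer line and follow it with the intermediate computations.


Answer: (nabla_X Y)^s = -949741/46756, (nabla_X Y)^t = 99966/11689

E = 6505/576, F = -77/8, G = 10 at the point
E_s = -385/8, E_t = 0, F_s = 45/2, F_t = 0, G_s = 0, G_t = 0
EG - F^2 = 11689/576;  g^inv = (576/11689) * [[10, 77/8], [77/8, 6505/576]]
first-kind symbols [ij,l] = (1/2)(d_i g_jl + d_j g_il - d_l g_ij): [ss,s] = E_s/2 = -385/16, [ss,t] = F_s - E_t/2 = 45/2, [st,s] = E_t/2 = 0, [st,t] = G_s/2 = 0, [tt,s] = F_t - G_s/2 = 0, [tt,t] = G_t/2 = 0
Gamma^s_ij = (G*[ij,s] - F*[ij,t])/(EG - F^2), Gamma^t_ij = (E*[ij,t] - F*[ij,s])/(EG - F^2)
Gamma_sss = -13860/11689, Gamma_sst = 0, Gamma_stt = 0, Gamma_tss = 12960/11689, Gamma_tst = 0, Gamma_ttt = 0
X = (3, -5/2), Y = (35/8, 1) at the point


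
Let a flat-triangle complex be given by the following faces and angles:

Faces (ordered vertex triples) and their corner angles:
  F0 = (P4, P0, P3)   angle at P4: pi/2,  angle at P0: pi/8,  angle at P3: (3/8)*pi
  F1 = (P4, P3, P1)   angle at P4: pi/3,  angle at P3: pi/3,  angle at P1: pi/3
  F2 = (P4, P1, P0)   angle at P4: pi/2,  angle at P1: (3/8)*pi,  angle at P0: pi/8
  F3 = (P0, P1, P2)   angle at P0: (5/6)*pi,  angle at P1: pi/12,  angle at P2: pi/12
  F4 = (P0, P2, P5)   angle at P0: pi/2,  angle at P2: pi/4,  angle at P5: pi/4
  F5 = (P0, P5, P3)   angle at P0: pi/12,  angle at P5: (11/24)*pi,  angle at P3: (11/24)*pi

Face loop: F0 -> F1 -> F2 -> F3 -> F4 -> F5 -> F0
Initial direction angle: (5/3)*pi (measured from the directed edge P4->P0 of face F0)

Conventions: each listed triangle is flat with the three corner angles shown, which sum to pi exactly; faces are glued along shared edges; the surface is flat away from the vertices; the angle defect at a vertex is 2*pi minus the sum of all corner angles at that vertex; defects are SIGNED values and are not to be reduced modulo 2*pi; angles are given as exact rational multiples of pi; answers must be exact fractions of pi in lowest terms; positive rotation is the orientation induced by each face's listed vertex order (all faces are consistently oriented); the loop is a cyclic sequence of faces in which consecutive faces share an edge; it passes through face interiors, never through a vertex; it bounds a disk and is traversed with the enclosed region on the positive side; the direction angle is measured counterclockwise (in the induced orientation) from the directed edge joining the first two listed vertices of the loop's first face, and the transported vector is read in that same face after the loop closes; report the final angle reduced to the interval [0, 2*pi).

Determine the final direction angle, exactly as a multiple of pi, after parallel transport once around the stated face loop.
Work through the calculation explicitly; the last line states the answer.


enclosed vertex P0: corner angles sum to (5/3)*pi, defect = 2*pi - (5/3)*pi = pi/3
enclosed vertex P4: corner angles sum to (4/3)*pi, defect = 2*pi - (4/3)*pi = (2/3)*pi
by Gauss-Bonnet the loop rotates the vector by the enclosed defect sum (positive orientation, mod 2*pi)
final angle = (5/3)*pi + pi = (2/3)*pi (mod 2*pi)

Answer: final direction angle = (2/3)*pi


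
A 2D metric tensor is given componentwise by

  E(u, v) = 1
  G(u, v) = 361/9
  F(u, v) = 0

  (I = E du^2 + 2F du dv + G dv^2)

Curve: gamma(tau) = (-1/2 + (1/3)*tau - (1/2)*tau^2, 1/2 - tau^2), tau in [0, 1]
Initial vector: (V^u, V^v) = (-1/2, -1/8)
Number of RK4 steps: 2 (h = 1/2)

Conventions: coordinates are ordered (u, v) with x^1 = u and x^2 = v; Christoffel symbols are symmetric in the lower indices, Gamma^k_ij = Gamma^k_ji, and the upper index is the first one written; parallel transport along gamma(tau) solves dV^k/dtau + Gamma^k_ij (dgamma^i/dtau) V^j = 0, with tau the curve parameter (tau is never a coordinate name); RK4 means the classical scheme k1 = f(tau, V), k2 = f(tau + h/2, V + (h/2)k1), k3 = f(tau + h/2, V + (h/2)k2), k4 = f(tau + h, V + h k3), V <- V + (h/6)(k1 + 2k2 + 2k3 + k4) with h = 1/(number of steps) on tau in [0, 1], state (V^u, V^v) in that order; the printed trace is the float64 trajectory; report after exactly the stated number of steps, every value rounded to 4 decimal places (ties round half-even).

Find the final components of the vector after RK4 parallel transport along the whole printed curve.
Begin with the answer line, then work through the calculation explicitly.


Answer: V^u = -0.5000, V^v = -0.1250

gamma'(tau) = (1/3 - tau, -2*tau); f(tau, V)^k = -Gamma^k_ij(gamma(tau)) gamma'^i(tau) V^j; h = 1/2; intermediate values shown to 6 dp
curve data and Christoffel symbols at the stage parameters:
  tau = 0.000000: gamma = (-0.500000, 0.500000), gamma' = (0.333333, 0.000000); Gamma_uuu = 0.000000, Gamma_uuv = 0.000000, Gamma_uvv = 0.000000, Gamma_vuu = 0.000000, Gamma_vuv = 0.000000, Gamma_vvv = 0.000000
  tau = 0.250000: gamma = (-0.447917, 0.437500), gamma' = (0.083333, -0.500000); Gamma_uuu = 0.000000, Gamma_uuv = 0.000000, Gamma_uvv = 0.000000, Gamma_vuu = 0.000000, Gamma_vuv = 0.000000, Gamma_vvv = 0.000000
  tau = 0.500000: gamma = (-0.458333, 0.250000), gamma' = (-0.166667, -1.000000); Gamma_uuu = 0.000000, Gamma_uuv = 0.000000, Gamma_uvv = 0.000000, Gamma_vuu = 0.000000, Gamma_vuv = 0.000000, Gamma_vvv = 0.000000
  tau = 0.750000: gamma = (-0.531250, -0.062500), gamma' = (-0.416667, -1.500000); Gamma_uuu = 0.000000, Gamma_uuv = 0.000000, Gamma_uvv = 0.000000, Gamma_vuu = 0.000000, Gamma_vuv = 0.000000, Gamma_vvv = 0.000000
  tau = 1.000000: gamma = (-0.666667, -0.500000), gamma' = (-0.666667, -2.000000); Gamma_uuu = 0.000000, Gamma_uuv = 0.000000, Gamma_uvv = 0.000000, Gamma_vuu = 0.000000, Gamma_vuv = 0.000000, Gamma_vvv = 0.000000
step 0: V^u = -0.5000, V^v = -0.1250
step 1: k1 = (0.000000, 0.000000), k2 = (0.000000, 0.000000), k3 = (0.000000, 0.000000), k4 = (0.000000, 0.000000); V <- V + (h/6)(k1 + 2k2 + 2k3 + k4): V^u = -0.5000, V^v = -0.1250
step 2: k1 = (0.000000, 0.000000), k2 = (0.000000, 0.000000), k3 = (0.000000, 0.000000), k4 = (0.000000, 0.000000); V <- V + (h/6)(k1 + 2k2 + 2k3 + k4): V^u = -0.5000, V^v = -0.1250


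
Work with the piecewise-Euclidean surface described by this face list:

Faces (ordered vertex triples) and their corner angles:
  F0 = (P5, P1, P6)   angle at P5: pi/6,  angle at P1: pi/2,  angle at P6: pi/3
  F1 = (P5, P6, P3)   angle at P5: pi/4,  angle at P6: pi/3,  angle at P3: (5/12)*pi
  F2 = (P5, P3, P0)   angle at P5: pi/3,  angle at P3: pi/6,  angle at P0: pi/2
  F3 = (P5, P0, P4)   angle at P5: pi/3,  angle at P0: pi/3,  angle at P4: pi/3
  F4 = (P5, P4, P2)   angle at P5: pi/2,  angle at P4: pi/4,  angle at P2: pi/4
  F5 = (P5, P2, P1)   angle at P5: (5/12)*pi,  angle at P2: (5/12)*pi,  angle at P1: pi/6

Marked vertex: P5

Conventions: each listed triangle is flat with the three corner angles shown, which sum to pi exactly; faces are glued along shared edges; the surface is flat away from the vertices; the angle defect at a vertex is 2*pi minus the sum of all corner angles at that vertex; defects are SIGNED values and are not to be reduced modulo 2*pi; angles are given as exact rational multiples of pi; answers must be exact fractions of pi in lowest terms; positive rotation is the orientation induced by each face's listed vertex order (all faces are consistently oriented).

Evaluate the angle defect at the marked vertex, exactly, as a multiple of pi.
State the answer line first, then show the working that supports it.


Answer: defect(P5) = 0

Sum of corner angles at P5: 2*pi
defect = 2*pi - 2*pi


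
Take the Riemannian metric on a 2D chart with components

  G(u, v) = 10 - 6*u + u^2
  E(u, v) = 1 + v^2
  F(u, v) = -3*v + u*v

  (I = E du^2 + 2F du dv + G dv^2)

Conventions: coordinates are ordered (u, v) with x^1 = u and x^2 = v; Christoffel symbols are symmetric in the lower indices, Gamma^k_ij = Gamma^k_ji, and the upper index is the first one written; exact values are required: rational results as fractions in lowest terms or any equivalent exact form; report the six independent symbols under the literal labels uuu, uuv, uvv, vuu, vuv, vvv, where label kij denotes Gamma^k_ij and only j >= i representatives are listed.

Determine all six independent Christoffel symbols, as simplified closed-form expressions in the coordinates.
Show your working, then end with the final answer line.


E = 1 + v^2; F = -3*v + u*v; G = 10 - 6*u + u^2
Gamma^k_ij = (1/2) g^{kl} (d_i g_jl + d_j g_il - d_l g_ij), with g^inv = (1/(EG-F^2)) [[G, -F], [-F, E]]
first partials: E_u = 0, E_v = 2*v, F_u = v, F_v = -3 + u, G_u = -6 + 2*u, G_v = 0
D = EG - F^2 = 10 - 6*u + v^2 + u^2
expanded: Gamma^u_uu = (G E_u - 2F F_u + F E_v)/(2D), Gamma^u_uv = (G E_v - F G_u)/(2D), Gamma^u_vv = (2G F_v - G G_u - F G_v)/(2D), Gamma^v_uu = (2E F_u - E E_v - F E_u)/(2D), Gamma^v_uv = (E G_u - F E_v)/(2D), Gamma^v_vv = (E G_v - 2F F_v + F G_u)/(2D); substitute and cancel common factors

Answer: Gamma_uuu = 0, Gamma_uuv = v/(u^2 - 6*u + v^2 + 10), Gamma_uvv = 0, Gamma_vuu = 0, Gamma_vuv = (u - 3)/(u^2 - 6*u + v^2 + 10), Gamma_vvv = 0


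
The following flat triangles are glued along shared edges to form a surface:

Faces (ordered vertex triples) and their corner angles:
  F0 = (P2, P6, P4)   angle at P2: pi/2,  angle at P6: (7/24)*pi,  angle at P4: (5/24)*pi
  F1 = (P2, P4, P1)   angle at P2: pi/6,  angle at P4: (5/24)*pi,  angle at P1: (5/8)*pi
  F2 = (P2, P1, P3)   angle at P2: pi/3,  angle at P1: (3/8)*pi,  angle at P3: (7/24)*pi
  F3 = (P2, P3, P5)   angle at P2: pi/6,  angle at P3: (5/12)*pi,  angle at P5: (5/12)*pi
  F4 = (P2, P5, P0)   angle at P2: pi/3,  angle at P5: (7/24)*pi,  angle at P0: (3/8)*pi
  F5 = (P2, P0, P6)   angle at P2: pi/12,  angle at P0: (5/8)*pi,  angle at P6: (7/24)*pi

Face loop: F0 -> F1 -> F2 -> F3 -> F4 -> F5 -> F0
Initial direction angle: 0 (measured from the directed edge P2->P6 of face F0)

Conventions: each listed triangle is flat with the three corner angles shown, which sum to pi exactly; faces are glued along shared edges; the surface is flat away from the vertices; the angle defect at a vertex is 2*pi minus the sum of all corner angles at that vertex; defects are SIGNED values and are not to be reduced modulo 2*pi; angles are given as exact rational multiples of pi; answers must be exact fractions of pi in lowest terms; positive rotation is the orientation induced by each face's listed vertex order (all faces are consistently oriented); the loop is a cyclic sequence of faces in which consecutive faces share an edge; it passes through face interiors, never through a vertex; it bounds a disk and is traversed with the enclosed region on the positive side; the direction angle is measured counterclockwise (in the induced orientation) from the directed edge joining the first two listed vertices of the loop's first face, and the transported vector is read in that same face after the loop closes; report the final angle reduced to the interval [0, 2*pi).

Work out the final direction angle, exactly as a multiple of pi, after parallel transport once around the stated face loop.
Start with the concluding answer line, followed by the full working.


Answer: final direction angle = (5/12)*pi

enclosed vertex P2: corner angles sum to (19/12)*pi, defect = 2*pi - (19/12)*pi = (5/12)*pi
adding the enclosed defects to the starting angle (mod 2*pi, induced orientation) gives the holonomy
final angle = 0 + (5/12)*pi = (5/12)*pi (mod 2*pi)


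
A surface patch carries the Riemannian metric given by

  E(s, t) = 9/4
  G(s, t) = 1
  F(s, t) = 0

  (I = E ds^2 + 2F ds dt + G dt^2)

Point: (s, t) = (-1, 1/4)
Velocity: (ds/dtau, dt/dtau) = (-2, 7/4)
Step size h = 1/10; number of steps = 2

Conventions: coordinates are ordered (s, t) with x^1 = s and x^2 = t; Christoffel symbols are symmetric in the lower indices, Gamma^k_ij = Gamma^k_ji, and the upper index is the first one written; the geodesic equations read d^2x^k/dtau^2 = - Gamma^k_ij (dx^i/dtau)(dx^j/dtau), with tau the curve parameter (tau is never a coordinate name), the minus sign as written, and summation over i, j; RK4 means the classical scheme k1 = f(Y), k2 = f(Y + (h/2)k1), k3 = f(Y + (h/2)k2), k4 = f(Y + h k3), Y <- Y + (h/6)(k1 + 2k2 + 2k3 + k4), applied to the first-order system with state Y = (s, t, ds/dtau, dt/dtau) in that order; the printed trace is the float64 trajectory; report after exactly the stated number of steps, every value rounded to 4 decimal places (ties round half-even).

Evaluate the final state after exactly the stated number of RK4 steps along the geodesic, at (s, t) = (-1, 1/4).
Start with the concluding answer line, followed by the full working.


Answer: s = -1.4000, t = 0.6000, ds/dtau = -2.0000, dt/dtau = 1.7500

f(Y) = (ds/dtau, dt/dtau, -Gamma^s_ij Y'^i Y'^j, -Gamma^t_ij Y'^i Y'^j) with the Gammas evaluated at the stage position; h = 0.100000; intermediate values shown to 6 dp
step 0: s = -1.0000, t = 0.2500, ds/dtau = -2.0000, dt/dtau = 1.7500
step 1:
  k1: at (s, t) = (-1.000000, 0.250000), (ds/dtau, dt/dtau) = (-2.000000, 1.750000); Gamma_sss = 0.000000, Gamma_sst = 0.000000, Gamma_stt = 0.000000, Gamma_tss = 0.000000, Gamma_tst = 0.000000, Gamma_ttt = 0.000000; k1 = (-2.000000, 1.750000, 0.000000, 0.000000)
  k2: at (s, t) = (-1.100000, 0.337500), (ds/dtau, dt/dtau) = (-2.000000, 1.750000); Gamma_sss = 0.000000, Gamma_sst = 0.000000, Gamma_stt = 0.000000, Gamma_tss = 0.000000, Gamma_tst = 0.000000, Gamma_ttt = 0.000000; k2 = (-2.000000, 1.750000, 0.000000, 0.000000)
  k3: at (s, t) = (-1.100000, 0.337500), (ds/dtau, dt/dtau) = (-2.000000, 1.750000); Gamma_sss = 0.000000, Gamma_sst = 0.000000, Gamma_stt = 0.000000, Gamma_tss = 0.000000, Gamma_tst = 0.000000, Gamma_ttt = 0.000000; k3 = (-2.000000, 1.750000, 0.000000, 0.000000)
  k4: at (s, t) = (-1.200000, 0.425000), (ds/dtau, dt/dtau) = (-2.000000, 1.750000); Gamma_sss = 0.000000, Gamma_sst = 0.000000, Gamma_stt = 0.000000, Gamma_tss = 0.000000, Gamma_tst = 0.000000, Gamma_ttt = 0.000000; k4 = (-2.000000, 1.750000, 0.000000, 0.000000)
  Y <- Y + (h/6)(k1 + 2k2 + 2k3 + k4): s = -1.2000, t = 0.4250, ds/dtau = -2.0000, dt/dtau = 1.7500
step 2:
  k1: at (s, t) = (-1.200000, 0.425000), (ds/dtau, dt/dtau) = (-2.000000, 1.750000); Gamma_sss = 0.000000, Gamma_sst = 0.000000, Gamma_stt = 0.000000, Gamma_tss = 0.000000, Gamma_tst = 0.000000, Gamma_ttt = 0.000000; k1 = (-2.000000, 1.750000, 0.000000, 0.000000)
  k2: at (s, t) = (-1.300000, 0.512500), (ds/dtau, dt/dtau) = (-2.000000, 1.750000); Gamma_sss = 0.000000, Gamma_sst = 0.000000, Gamma_stt = 0.000000, Gamma_tss = 0.000000, Gamma_tst = 0.000000, Gamma_ttt = 0.000000; k2 = (-2.000000, 1.750000, 0.000000, 0.000000)
  k3: at (s, t) = (-1.300000, 0.512500), (ds/dtau, dt/dtau) = (-2.000000, 1.750000); Gamma_sss = 0.000000, Gamma_sst = 0.000000, Gamma_stt = 0.000000, Gamma_tss = 0.000000, Gamma_tst = 0.000000, Gamma_ttt = 0.000000; k3 = (-2.000000, 1.750000, 0.000000, 0.000000)
  k4: at (s, t) = (-1.400000, 0.600000), (ds/dtau, dt/dtau) = (-2.000000, 1.750000); Gamma_sss = 0.000000, Gamma_sst = 0.000000, Gamma_stt = 0.000000, Gamma_tss = 0.000000, Gamma_tst = 0.000000, Gamma_ttt = 0.000000; k4 = (-2.000000, 1.750000, 0.000000, 0.000000)
  Y <- Y + (h/6)(k1 + 2k2 + 2k3 + k4): s = -1.4000, t = 0.6000, ds/dtau = -2.0000, dt/dtau = 1.7500


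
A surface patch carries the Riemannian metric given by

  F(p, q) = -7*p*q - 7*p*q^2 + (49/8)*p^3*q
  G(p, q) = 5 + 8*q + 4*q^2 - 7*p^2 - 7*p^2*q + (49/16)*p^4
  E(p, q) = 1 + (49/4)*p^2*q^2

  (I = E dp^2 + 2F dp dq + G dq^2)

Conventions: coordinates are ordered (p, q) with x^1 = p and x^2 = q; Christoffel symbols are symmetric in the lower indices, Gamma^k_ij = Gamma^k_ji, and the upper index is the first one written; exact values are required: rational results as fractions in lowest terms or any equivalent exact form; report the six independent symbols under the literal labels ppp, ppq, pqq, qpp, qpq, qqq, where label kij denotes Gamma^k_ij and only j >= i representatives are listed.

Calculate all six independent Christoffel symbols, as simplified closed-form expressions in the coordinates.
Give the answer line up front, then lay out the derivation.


Answer: Gamma_ppp = 196*p*q^2/(49*p^4 + 196*p^2*q^2 - 112*p^2*q - 112*p^2 + 64*q^2 + 128*q + 80), Gamma_ppq = 196*p^2*q/(49*p^4 + 196*p^2*q^2 - 112*p^2*q - 112*p^2 + 64*q^2 + 128*q + 80), Gamma_pqq = -112*p*q/(49*p^4 + 196*p^2*q^2 - 112*p^2*q - 112*p^2 + 64*q^2 + 128*q + 80), Gamma_qpp = (98*p^2*q - 112*q^2 - 112*q)/(49*p^4 + 196*p^2*q^2 - 112*p^2*q - 112*p^2 + 64*q^2 + 128*q + 80), Gamma_qpq = (98*p^3 - 112*p*q - 112*p)/(49*p^4 + 196*p^2*q^2 - 112*p^2*q - 112*p^2 + 64*q^2 + 128*q + 80), Gamma_qqq = (-56*p^2 + 64*q + 64)/(49*p^4 + 196*p^2*q^2 - 112*p^2*q - 112*p^2 + 64*q^2 + 128*q + 80)

E = 1 + (49/4)*p^2*q^2; F = -7*p*q - 7*p*q^2 + (49/8)*p^3*q; G = 5 + 8*q + 4*q^2 - 7*p^2 - 7*p^2*q + (49/16)*p^4
Gamma^k_ij = (1/2) g^{kl} (d_i g_jl + d_j g_il - d_l g_ij), with g^inv = (1/(EG-F^2)) [[G, -F], [-F, E]]
first partials: E_p = (49/2)*p*q^2, E_q = (49/2)*p^2*q, F_p = -7*q - 7*q^2 + (147/8)*p^2*q, F_q = -7*p - 14*p*q + (49/8)*p^3, G_p = -14*p - 14*p*q + (49/4)*p^3, G_q = 8 + 8*q - 7*p^2
D = EG - F^2 = 5 + 8*q + 4*q^2 - 7*p^2 - 7*p^2*q + (49/4)*p^2*q^2 + (49/16)*p^4
expanded: Gamma^p_pp = (G E_p - 2F F_p + F E_q)/(2D), Gamma^p_pq = (G E_q - F G_p)/(2D), Gamma^p_qq = (2G F_q - G G_p - F G_q)/(2D), Gamma^q_pp = (2E F_p - E E_q - F E_p)/(2D), Gamma^q_pq = (E G_p - F E_q)/(2D), Gamma^q_qq = (E G_q - 2F F_q + F G_p)/(2D); substitute and cancel common factors


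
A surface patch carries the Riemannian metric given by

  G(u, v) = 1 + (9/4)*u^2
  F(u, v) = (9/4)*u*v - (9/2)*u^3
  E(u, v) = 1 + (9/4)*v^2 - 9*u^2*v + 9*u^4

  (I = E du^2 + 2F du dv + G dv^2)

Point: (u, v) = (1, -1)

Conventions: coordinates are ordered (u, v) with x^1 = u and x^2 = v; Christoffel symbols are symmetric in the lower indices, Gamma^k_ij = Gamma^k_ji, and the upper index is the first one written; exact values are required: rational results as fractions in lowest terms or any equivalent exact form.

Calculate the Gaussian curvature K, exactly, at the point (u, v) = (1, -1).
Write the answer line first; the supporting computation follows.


Answer: K = -9/2209

E = 85/4, F = -27/4, G = 13/4, EG - F^2 = 47/2 at the point
E_u = 54, E_v = -27/2, F_u = -63/4, F_v = 9/4, G_u = 9/2, G_v = 0
E_vv = 9/2, F_uv = 9/4, G_uu = 9/2
Apply the Brioschi formula K = (det M1 - det M2)/(EG - F^2)^2 over the derivative matrices of E, F, G.
M1 = [[-E_vv/2 + F_uv - G_uu/2, E_u/2, F_u - E_v/2], [F_v - G_u/2, E, F], [G_v/2, F, G]] = [[-9/4, 27, -9], [0, 85/4, -27/4], [0, -27/4, 13/4]]; det M1 = -423/8
M2 = [[0, E_v/2, G_u/2], [E_v/2, E, F], [G_u/2, F, G]] = [[0, -27/4, 9/4], [-27/4, 85/4, -27/4], [9/4, -27/4, 13/4]]; det M2 = -405/8
det M1 - det M2 = -9/4; K = -9/4 / (47/2)^2 = -9/2209


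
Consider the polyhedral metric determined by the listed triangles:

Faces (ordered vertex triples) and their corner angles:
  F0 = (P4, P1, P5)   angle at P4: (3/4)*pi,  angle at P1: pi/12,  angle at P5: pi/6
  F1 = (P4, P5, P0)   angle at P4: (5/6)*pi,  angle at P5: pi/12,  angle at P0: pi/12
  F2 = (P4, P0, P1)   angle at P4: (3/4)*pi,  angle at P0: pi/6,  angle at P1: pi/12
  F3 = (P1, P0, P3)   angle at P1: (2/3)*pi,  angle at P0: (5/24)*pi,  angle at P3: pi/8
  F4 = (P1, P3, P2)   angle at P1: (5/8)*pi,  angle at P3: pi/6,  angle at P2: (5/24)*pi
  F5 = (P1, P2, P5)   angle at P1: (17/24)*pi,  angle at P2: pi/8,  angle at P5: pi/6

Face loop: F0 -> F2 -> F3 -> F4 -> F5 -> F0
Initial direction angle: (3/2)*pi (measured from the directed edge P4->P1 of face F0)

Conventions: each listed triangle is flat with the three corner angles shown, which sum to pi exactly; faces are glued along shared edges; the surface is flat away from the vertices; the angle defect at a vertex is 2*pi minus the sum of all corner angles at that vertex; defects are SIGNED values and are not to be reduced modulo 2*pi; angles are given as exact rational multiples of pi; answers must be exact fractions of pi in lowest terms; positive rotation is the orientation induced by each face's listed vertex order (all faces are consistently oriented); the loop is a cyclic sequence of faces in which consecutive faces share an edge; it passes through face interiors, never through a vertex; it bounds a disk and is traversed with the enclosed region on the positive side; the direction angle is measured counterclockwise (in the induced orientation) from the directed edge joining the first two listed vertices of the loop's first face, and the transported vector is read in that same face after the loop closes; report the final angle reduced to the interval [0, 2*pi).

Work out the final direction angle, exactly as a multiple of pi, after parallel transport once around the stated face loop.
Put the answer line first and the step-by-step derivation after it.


Answer: final direction angle = (4/3)*pi

enclosed vertex P1: corner angles sum to (13/6)*pi, defect = 2*pi - (13/6)*pi = -pi/6
adding the enclosed defects to the starting angle (mod 2*pi, induced orientation) gives the holonomy
final angle = (3/2)*pi - pi/6 = (4/3)*pi (mod 2*pi)


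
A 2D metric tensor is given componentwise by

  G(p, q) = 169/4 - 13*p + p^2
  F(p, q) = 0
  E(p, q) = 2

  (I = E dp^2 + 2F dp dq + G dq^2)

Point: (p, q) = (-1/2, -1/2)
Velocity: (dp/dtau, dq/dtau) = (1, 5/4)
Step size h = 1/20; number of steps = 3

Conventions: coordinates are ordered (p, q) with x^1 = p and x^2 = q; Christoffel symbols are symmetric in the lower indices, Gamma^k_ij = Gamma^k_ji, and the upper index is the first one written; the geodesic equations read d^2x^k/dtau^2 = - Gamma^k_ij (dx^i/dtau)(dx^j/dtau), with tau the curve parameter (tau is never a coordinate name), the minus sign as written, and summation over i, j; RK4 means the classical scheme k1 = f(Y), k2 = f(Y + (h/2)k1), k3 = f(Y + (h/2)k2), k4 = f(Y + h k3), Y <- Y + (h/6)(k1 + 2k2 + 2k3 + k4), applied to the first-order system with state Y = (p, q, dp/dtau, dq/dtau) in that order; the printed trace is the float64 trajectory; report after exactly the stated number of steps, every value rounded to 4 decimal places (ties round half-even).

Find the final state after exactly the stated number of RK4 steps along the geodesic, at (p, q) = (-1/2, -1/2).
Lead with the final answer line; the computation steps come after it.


Answer: p = -0.4126, q = -0.3096, dp/dtau = 0.1603, dq/dtau = 1.2818

f(Y) = (dp/dtau, dq/dtau, -Gamma^p_ij Y'^i Y'^j, -Gamma^q_ij Y'^i Y'^j) with the Gammas evaluated at the stage position; h = 0.050000; intermediate values shown to 6 dp
step 0: p = -0.5000, q = -0.5000, dp/dtau = 1.0000, dq/dtau = 1.2500
step 1:
  k1: at (p, q) = (-0.500000, -0.500000), (dp/dtau, dq/dtau) = (1.000000, 1.250000); Gamma_ppp = 0.000000, Gamma_ppq = 0.000000, Gamma_pqq = 3.500000, Gamma_qpp = 0.000000, Gamma_qpq = -0.142857, Gamma_qqq = 0.000000; k1 = (1.000000, 1.250000, -5.468750, 0.357143)
  k2: at (p, q) = (-0.475000, -0.468750), (dp/dtau, dq/dtau) = (0.863281, 1.258929); Gamma_ppp = 0.000000, Gamma_ppq = 0.000000, Gamma_pqq = 3.487500, Gamma_qpp = 0.000000, Gamma_qpq = -0.143369, Gamma_qqq = 0.000000; k2 = (0.863281, 1.258929, -5.527343, 0.311630)
  k3: at (p, q) = (-0.478418, -0.468527), (dp/dtau, dq/dtau) = (0.861816, 1.257791); Gamma_ppp = 0.000000, Gamma_ppq = 0.000000, Gamma_pqq = 3.489209, Gamma_qpp = 0.000000, Gamma_qpq = -0.143299, Gamma_qqq = 0.000000; k3 = (0.861816, 1.257791, -5.520060, 0.310668)
  k4: at (p, q) = (-0.456909, -0.437110), (dp/dtau, dq/dtau) = (0.723997, 1.265533); Gamma_ppp = 0.000000, Gamma_ppq = 0.000000, Gamma_pqq = 3.478455, Gamma_qpp = 0.000000, Gamma_qpq = -0.143742, Gamma_qqq = 0.000000; k4 = (0.723997, 1.265533, -5.571005, 0.263405)
  Y <- Y + (h/6)(k1 + 2k2 + 2k3 + k4): p = -0.4569, q = -0.4371, dp/dtau = 0.7239, dq/dtau = 1.2655
step 2:
  k1: at (p, q) = (-0.456882, -0.437092), (dp/dtau, dq/dtau) = (0.723879, 1.265543); Gamma_ppp = 0.000000, Gamma_ppq = 0.000000, Gamma_pqq = 3.478441, Gamma_qpp = 0.000000, Gamma_qpq = -0.143743, Gamma_qqq = 0.000000; k1 = (0.723879, 1.265543, -5.571066, 0.263365)
  k2: at (p, q) = (-0.438785, -0.405453), (dp/dtau, dq/dtau) = (0.584602, 1.272127); Gamma_ppp = 0.000000, Gamma_ppq = 0.000000, Gamma_pqq = 3.469392, Gamma_qpp = 0.000000, Gamma_qpq = -0.144117, Gamma_qqq = 0.000000; k2 = (0.584602, 1.272127, -5.614542, 0.214357)
  k3: at (p, q) = (-0.442267, -0.405289), (dp/dtau, dq/dtau) = (0.583515, 1.270902); Gamma_ppp = 0.000000, Gamma_ppq = 0.000000, Gamma_pqq = 3.471133, Gamma_qpp = 0.000000, Gamma_qpq = -0.144045, Gamma_qqq = 0.000000; k3 = (0.583515, 1.270902, -5.606545, 0.213645)
  k4: at (p, q) = (-0.427706, -0.373547), (dp/dtau, dq/dtau) = (0.443551, 1.276225); Gamma_ppp = 0.000000, Gamma_ppq = 0.000000, Gamma_pqq = 3.463853, Gamma_qpp = 0.000000, Gamma_qpq = -0.144348, Gamma_qqq = 0.000000; k4 = (0.443551, 1.276225, -5.641752, 0.163422)
  Y <- Y + (h/6)(k1 + 2k2 + 2k3 + k4): p = -0.4277, q = -0.3735, dp/dtau = 0.4434, dq/dtau = 1.2762
step 3:
  k1: at (p, q) = (-0.427685, -0.373527), (dp/dtau, dq/dtau) = (0.443420, 1.276233); Gamma_ppp = 0.000000, Gamma_ppq = 0.000000, Gamma_pqq = 3.463842, Gamma_qpp = 0.000000, Gamma_qpq = -0.144348, Gamma_qqq = 0.000000; k1 = (0.443420, 1.276233, -5.641803, 0.163376)
  k2: at (p, q) = (-0.416599, -0.341621), (dp/dtau, dq/dtau) = (0.302375, 1.280317); Gamma_ppp = 0.000000, Gamma_ppq = 0.000000, Gamma_pqq = 3.458300, Gamma_qpp = 0.000000, Gamma_qpq = -0.144580, Gamma_qqq = 0.000000; k2 = (0.302375, 1.280317, -5.668886, 0.111944)
  k3: at (p, q) = (-0.420125, -0.341519), (dp/dtau, dq/dtau) = (0.301698, 1.279031); Gamma_ppp = 0.000000, Gamma_ppq = 0.000000, Gamma_pqq = 3.460063, Gamma_qpp = 0.000000, Gamma_qpq = -0.144506, Gamma_qqq = 0.000000; k3 = (0.301698, 1.279031, -5.660390, 0.111524)
  k4: at (p, q) = (-0.412600, -0.309575), (dp/dtau, dq/dtau) = (0.160401, 1.281809); Gamma_ppp = 0.000000, Gamma_ppq = 0.000000, Gamma_pqq = 3.456300, Gamma_qpp = 0.000000, Gamma_qpq = -0.144663, Gamma_qqq = 0.000000; k4 = (0.160401, 1.281809, -5.678819, 0.059487)
  Y <- Y + (h/6)(k1 + 2k2 + 2k3 + k4): p = -0.4126, q = -0.3096, dp/dtau = 0.1603, dq/dtau = 1.2818


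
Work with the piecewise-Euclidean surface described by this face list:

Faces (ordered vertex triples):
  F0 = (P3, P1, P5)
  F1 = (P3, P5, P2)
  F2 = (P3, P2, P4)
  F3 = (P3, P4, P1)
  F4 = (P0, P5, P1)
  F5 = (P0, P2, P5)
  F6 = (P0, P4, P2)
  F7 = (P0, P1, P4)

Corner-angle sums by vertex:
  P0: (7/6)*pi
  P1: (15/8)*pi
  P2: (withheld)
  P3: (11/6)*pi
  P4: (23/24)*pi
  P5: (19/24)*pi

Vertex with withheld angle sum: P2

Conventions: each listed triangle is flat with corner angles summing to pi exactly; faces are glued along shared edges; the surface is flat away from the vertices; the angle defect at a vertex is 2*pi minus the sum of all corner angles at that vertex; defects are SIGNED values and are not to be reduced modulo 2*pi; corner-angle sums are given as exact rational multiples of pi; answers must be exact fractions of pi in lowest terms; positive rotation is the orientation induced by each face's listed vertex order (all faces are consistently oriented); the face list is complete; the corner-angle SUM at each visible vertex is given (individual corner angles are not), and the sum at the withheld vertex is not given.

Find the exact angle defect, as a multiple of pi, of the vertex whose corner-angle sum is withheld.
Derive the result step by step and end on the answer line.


V = 6, E = 12, F = 8; chi = V - E + F = 2
Gauss-Bonnet: total defect = 2*pi*chi = 4*pi; visible defects sum to (27/8)*pi

Answer: defect(P2) = (5/8)*pi


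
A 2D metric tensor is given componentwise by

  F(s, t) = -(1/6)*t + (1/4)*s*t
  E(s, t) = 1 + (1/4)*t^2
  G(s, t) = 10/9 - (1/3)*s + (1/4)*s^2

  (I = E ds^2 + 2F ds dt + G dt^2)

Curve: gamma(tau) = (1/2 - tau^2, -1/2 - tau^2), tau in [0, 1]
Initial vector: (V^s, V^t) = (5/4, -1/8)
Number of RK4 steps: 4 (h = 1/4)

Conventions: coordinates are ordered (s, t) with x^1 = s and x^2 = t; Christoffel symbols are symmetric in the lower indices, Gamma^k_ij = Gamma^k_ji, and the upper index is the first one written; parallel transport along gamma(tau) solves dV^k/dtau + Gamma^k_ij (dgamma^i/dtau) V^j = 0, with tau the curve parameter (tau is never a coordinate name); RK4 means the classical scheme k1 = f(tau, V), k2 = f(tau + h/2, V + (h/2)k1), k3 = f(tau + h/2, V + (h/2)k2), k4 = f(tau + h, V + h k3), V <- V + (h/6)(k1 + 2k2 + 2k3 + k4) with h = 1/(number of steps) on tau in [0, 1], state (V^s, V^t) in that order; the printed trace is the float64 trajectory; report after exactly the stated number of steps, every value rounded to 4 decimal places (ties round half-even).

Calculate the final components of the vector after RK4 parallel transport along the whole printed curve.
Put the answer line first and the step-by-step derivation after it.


Answer: V^s = 1.0784, V^t = -0.2350

gamma'(tau) = (-2*tau, -2*tau); f(tau, V)^k = -Gamma^k_ij(gamma(tau)) gamma'^i(tau) V^j; h = 1/4; intermediate values shown to 6 dp
curve data and Christoffel symbols at the stage parameters:
  tau = 0.000000: gamma = (0.500000, -0.500000), gamma' = (0.000000, 0.000000); Gamma_sss = 0.000000, Gamma_sst = -0.116883, Gamma_stt = 0.000000, Gamma_tss = 0.000000, Gamma_tst = -0.038961, Gamma_ttt = 0.000000
  tau = 0.125000: gamma = (0.484375, -0.515625), gamma' = (-0.250000, -0.250000); Gamma_sss = 0.000000, Gamma_sst = -0.119938, Gamma_stt = 0.000000, Gamma_tss = 0.000000, Gamma_tst = -0.042402, Gamma_ttt = 0.000000
  tau = 0.250000: gamma = (0.437500, -0.562500), gamma' = (-0.500000, -0.500000); Gamma_sss = 0.000000, Gamma_sst = -0.128750, Gamma_stt = 0.000000, Gamma_tss = 0.000000, Gamma_tst = -0.052454, Gamma_ttt = 0.000000
  tau = 0.375000: gamma = (0.359375, -0.640625), gamma' = (-0.750000, -0.750000); Gamma_sss = 0.000000, Gamma_sst = -0.142209, Gamma_stt = 0.000000, Gamma_tss = 0.000000, Gamma_tst = -0.068214, Gamma_ttt = 0.000000
  tau = 0.500000: gamma = (0.250000, -0.750000), gamma' = (-1.000000, -1.000000); Gamma_sss = 0.000000, Gamma_sst = -0.158358, Gamma_stt = 0.000000, Gamma_tss = 0.000000, Gamma_tst = -0.087977, Gamma_ttt = 0.000000
  tau = 0.625000: gamma = (0.109375, -0.890625), gamma' = (-1.250000, -1.250000); Gamma_sss = 0.000000, Gamma_sst = -0.174503, Gamma_stt = 0.000000, Gamma_tss = 0.000000, Gamma_tst = -0.109192, Gamma_ttt = 0.000000
  tau = 0.750000: gamma = (-0.062500, -1.062500), gamma' = (-1.500000, -1.500000); Gamma_sss = 0.000000, Gamma_sst = -0.187701, Gamma_stt = 0.000000, Gamma_tss = 0.000000, Gamma_tst = -0.128815, Gamma_ttt = 0.000000
  tau = 0.875000: gamma = (-0.265625, -1.265625), gamma' = (-1.750000, -1.750000); Gamma_sss = 0.000000, Gamma_sst = -0.195585, Gamma_stt = 0.000000, Gamma_tss = 0.000000, Gamma_tst = -0.144073, Gamma_ttt = 0.000000
  tau = 1.000000: gamma = (-0.500000, -1.500000), gamma' = (-2.000000, -2.000000); Gamma_sss = 0.000000, Gamma_sst = -0.197080, Gamma_stt = 0.000000, Gamma_tss = 0.000000, Gamma_tst = -0.153285, Gamma_ttt = 0.000000
step 0: V^s = 1.2500, V^t = -0.1250
step 1: k1 = (0.000000, 0.000000), k2 = (-0.033733, -0.011926), k3 = (-0.033561, -0.011865), k4 = (-0.071691, -0.029207); V <- V + (h/6)(k1 + 2k2 + 2k3 + k4): V^s = 1.2414, V^t = -0.1282
step 2: k1 = (-0.071663, -0.029196), k2 = (-0.117386, -0.056307), k3 = (-0.116415, -0.055841), k4 = (-0.169465, -0.094147); V <- V + (h/6)(k1 + 2k2 + 2k3 + k4): V^s = 1.2119, V^t = -0.1427
step 3: k1 = (-0.169315, -0.094064), k2 = (-0.226040, -0.141440), k3 = (-0.223201, -0.139664), k4 = (-0.275491, -0.189063); V <- V + (h/6)(k1 + 2k2 + 2k3 + k4): V^s = 1.1559, V^t = -0.1779
step 4: k1 = (-0.275357, -0.188971), k2 = (-0.314877, -0.231946), k3 = (-0.311347, -0.229346), k4 = (-0.332208, -0.258384); V <- V + (h/6)(k1 + 2k2 + 2k3 + k4): V^s = 1.0784, V^t = -0.2350
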